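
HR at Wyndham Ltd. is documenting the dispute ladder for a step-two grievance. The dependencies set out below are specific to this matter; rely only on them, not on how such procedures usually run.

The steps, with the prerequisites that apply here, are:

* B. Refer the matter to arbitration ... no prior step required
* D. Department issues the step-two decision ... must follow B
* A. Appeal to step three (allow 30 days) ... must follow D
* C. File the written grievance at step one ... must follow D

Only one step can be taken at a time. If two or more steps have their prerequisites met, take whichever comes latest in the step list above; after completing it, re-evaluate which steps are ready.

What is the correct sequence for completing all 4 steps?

B has no prerequisites → B first.
Next only D has its prerequisites met → D.
Now C and A have their prerequisites met. C is listed later, so C next.
A needed D, now all done → A.

B → D → C → A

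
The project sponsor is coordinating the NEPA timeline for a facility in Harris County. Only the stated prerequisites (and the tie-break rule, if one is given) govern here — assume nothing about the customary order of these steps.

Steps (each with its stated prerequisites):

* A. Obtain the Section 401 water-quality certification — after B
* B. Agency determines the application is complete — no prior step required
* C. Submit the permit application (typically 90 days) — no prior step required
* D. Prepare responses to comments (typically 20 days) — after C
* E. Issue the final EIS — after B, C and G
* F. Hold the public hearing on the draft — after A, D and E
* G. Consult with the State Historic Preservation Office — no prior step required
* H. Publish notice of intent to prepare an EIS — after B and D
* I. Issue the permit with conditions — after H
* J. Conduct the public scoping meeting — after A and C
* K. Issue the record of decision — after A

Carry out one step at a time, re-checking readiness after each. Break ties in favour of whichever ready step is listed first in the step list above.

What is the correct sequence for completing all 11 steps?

B, C and G have no prerequisites; B is listed earlier, so B is first.
Now A, C and G have their prerequisites met. A is listed earlier, so A next.
Now C, G and K have their prerequisites met. C is listed earlier, so C next.
D and J now also ready, so the ready set is {D, G, J, K}; D is listed earlier → D.
H now also ready, so the ready set is {G, H, J, K}; G is listed earlier → G.
E now also ready, so the ready set is {E, H, J, K}; E is listed earlier → E.
F, H, J and K are all available; F is listed earlier → F.
H, J and K are all available; H is listed earlier → H.
I, J and K are all available; I is listed earlier → I.
Now J and K have their prerequisites met. J is listed earlier, so J next.
K needed A, now all done → K.

B, A, C, D, G, E, F, H, I, J, K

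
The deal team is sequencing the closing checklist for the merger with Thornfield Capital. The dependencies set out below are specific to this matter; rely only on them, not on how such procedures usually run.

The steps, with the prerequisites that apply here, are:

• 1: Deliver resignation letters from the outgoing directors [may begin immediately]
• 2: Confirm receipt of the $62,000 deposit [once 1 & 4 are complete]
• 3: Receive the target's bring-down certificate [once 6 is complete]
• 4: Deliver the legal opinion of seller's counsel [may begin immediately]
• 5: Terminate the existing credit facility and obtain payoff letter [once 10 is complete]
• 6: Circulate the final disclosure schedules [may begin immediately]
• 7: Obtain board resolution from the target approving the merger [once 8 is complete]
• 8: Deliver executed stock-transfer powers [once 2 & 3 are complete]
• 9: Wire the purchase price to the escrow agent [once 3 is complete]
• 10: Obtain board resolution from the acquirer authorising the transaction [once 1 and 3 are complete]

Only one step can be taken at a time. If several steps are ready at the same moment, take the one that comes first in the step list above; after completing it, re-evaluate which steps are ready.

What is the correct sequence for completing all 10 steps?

Nothing is required for 1, 4 and 6. 1 is listed earlier → 1 first.
Ready: 4 and 6. 4 is listed earlier → 4.
Ready: 2 and 6. 2 is listed earlier → 2.
That leaves 6 as the only ready step → 6.
Next only 3 has its prerequisites met → 3.
Now 8, 9 and 10 have their prerequisites met. 8 is listed earlier, so 8 next.
7, 9 and 10 are all available; 7 is listed earlier → 7.
Ready: 9 and 10. 9 is listed earlier → 9.
10 needed 1 and 3, now all done → 10.
5 needed 10, now all done → 5.

1 → 4 → 2 → 6 → 3 → 8 → 7 → 9 → 10 → 5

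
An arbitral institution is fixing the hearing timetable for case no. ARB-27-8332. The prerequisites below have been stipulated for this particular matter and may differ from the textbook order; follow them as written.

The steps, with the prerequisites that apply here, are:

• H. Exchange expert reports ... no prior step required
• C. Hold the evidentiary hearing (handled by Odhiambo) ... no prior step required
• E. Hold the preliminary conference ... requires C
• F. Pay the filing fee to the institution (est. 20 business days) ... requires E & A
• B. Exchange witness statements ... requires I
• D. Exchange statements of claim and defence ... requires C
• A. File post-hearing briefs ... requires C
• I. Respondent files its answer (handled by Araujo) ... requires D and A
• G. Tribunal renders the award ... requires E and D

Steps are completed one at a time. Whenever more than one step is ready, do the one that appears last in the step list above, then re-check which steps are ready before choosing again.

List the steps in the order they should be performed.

C and H have no prerequisites; C is listed later, so C is first.
Ready: A, D, E and H. A is listed later → A.
Now D, E and H have their prerequisites met. D is listed later, so D next.
I now also ready, so the ready set is {I, E, H}; I is listed later → I.
Ready: B, E and H. B is listed later → B.
Ready: E and H. E is listed later → E.
G and F now also ready, so the ready set is {G, F, H}; G is listed later → G.
F and H are both available; F is listed later → F.
H is the only step now ready → H.

C → A → D → I → B → E → G → F → H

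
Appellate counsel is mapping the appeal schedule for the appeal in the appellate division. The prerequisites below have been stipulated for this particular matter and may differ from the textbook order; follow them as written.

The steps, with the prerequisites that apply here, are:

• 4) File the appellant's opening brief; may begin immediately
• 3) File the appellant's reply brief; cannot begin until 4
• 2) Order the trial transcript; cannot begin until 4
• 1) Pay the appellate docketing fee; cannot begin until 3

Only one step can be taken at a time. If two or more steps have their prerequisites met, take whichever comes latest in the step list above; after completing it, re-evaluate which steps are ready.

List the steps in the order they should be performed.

4 → 2 → 3 → 1

4 has no prerequisites → 4 first.
Now 2 and 3 have their prerequisites met. 2 is listed later, so 2 next.
3 is the only step now ready → 3.
That leaves 1 as the only ready step → 1.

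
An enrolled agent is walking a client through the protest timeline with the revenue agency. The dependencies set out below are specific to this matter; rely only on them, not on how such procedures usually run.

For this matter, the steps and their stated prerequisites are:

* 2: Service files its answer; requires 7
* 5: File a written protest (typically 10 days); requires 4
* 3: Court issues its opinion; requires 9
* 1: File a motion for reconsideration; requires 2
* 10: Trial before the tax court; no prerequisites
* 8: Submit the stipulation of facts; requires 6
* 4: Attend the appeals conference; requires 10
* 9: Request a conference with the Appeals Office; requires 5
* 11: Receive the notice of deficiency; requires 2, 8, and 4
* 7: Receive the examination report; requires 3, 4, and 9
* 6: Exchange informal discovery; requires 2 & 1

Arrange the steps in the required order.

10 has no prerequisites → 10 first.
4 is the only step now ready → 4.
5 needed 4, now all done → 5.
9 needed 5, now all done → 9.
That leaves 3 as the only ready step → 3.
Next only 7 has its prerequisites met → 7.
That leaves 2 as the only ready step → 2.
1 is the only step now ready → 1.
6 is the only step now ready → 6.
8 needed 6, now all done → 8.
11 needed 2, 8 and 4, now all done → 11.

10, 4, 5, 9, 3, 7, 2, 1, 6, 8, 11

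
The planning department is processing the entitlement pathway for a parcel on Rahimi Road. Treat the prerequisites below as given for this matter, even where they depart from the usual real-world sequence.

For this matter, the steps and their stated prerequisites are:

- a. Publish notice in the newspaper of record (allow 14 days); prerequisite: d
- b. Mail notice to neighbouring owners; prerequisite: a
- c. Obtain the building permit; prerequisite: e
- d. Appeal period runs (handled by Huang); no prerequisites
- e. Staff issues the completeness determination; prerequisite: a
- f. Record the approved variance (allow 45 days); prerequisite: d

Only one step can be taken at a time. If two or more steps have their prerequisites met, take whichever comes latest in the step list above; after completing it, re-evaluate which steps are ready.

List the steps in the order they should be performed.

d has no prerequisites → d first.
f and a are both available; f is listed later → f.
Next only a has its prerequisites met → a.
e and b are both available; e is listed later → e.
Now c and b have their prerequisites met. c is listed later, so c next.
b is the only step now ready → b.

d → f → a → e → c → b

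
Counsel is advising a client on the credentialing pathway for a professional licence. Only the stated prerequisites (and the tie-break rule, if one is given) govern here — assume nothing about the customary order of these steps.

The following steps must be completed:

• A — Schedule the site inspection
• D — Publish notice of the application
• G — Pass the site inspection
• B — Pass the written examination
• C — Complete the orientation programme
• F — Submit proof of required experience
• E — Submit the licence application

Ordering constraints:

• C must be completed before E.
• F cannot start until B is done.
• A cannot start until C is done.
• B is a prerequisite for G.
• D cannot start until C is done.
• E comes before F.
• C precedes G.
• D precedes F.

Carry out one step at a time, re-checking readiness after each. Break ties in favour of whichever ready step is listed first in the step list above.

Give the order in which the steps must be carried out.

Nothing is required for B and C. B is listed earlier → B first.
Next only C has its prerequisites met → C.
Ready: A, D, G and E. A is listed earlier → A.
D, G and E are all available; D is listed earlier → D.
Ready: G and E. G is listed earlier → G.
E needed C, now all done → E.
F is the only step now ready → F.

B C A D G E F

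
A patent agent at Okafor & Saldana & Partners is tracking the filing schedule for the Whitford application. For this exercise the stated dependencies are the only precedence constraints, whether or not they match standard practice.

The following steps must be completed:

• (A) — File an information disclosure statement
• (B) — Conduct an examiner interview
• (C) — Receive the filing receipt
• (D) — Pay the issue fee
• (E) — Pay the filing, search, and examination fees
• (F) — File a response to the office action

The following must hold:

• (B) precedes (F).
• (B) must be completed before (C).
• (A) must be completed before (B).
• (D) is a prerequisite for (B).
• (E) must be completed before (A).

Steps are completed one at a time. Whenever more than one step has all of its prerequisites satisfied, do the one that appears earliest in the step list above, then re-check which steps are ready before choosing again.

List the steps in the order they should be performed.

(D) and (E) have no prerequisites; (D) is listed earlier, so (D) is first.
(E) is the only step now ready → (E).
(A) needed (E), now all done → (A).
(B) needed (A) and (D), now all done → (B).
(C) and (F) are both available; (C) is listed earlier → (C).
(F) is the only step now ready → (F).

(D), (E), (A), (B), (C), (F)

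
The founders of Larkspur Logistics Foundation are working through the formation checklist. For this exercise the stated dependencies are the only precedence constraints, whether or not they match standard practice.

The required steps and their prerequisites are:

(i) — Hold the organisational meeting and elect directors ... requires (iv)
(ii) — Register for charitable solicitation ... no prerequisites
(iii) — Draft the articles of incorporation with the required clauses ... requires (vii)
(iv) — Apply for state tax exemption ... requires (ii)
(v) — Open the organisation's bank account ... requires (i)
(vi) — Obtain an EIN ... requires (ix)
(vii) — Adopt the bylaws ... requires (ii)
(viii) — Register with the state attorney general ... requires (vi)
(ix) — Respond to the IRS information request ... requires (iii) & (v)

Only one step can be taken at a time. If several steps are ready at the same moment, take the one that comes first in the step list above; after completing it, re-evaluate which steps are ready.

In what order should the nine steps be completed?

Only (ii) has no prerequisites, so it is first.
(iv) and (vii) are both available; (iv) is listed earlier → (iv).
(i) now also ready, so the ready set is {(i), (vii)}; (i) is listed earlier → (i).
Ready: (v) and (vii). (v) is listed earlier → (v).
(vii) needed (ii), now all done → (vii).
Next only (iii) has its prerequisites met → (iii).
(ix) needed (iii) and (v), now all done → (ix).
(vi) is the only step now ready → (vi).
Next only (viii) has its prerequisites met → (viii).

(ii), (iv), (i), (v), (vii), (iii), (ix), (vi), (viii)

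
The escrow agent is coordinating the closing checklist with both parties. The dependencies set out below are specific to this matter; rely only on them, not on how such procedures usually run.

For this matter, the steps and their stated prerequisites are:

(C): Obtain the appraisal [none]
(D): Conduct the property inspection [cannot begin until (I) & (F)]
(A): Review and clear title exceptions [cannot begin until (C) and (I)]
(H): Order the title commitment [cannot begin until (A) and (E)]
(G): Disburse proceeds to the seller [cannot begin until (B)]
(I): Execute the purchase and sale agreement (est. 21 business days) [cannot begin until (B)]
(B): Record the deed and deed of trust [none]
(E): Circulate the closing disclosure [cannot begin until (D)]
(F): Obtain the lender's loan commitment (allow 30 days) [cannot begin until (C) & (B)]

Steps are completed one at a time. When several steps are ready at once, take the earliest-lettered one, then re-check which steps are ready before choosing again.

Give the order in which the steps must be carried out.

(B) → (C) → (F) → (G) → (I) → (A) → (D) → (E) → (H)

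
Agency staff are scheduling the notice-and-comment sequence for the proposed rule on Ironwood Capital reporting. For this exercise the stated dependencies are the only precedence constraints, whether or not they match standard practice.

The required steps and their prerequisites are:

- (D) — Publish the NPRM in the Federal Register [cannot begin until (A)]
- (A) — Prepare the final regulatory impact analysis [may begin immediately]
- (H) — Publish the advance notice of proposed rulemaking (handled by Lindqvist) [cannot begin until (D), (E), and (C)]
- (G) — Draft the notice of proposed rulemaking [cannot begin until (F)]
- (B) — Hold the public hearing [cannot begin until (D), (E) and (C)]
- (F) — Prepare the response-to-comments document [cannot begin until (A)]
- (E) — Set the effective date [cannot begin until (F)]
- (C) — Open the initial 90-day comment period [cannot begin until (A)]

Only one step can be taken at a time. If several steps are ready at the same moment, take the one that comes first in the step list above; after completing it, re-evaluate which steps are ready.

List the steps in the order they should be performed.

(A) (D) (F) (G) (E) (C) (H) (B)

(A) has no prerequisites → (A) first.
Ready: (D), (F) and (C). (D) is listed earlier → (D).
Ready: (F) and (C). (F) is listed earlier → (F).
Ready: (G), (E) and (C). (G) is listed earlier → (G).
Ready: (E) and (C). (E) is listed earlier → (E).
Next only (C) has its prerequisites met → (C).
(H) and (B) are both available; (H) is listed earlier → (H).
(B) is the only step now ready → (B).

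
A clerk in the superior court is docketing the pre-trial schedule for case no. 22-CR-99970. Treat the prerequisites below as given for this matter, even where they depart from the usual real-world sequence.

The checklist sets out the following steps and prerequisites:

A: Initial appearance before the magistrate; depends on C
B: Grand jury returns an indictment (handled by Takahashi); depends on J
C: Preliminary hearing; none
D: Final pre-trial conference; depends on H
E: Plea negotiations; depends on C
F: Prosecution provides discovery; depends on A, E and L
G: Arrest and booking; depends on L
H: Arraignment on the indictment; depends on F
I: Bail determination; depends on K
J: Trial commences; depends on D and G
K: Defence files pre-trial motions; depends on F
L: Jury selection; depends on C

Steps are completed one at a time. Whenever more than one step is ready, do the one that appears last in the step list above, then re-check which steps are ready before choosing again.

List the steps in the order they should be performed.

C, L, G, E, A, F, K, I, H, D, J, B

Only C has no prerequisites, so it is first.
L, E and A are all available; L is listed later → L.
G, E and A are all available; G is listed later → G.
E and A are both available; E is listed later → E.
A needed C, now all done → A.
F needed L, E and A, now all done → F.
K and H are both available; K is listed later → K.
I now also ready, so the ready set is {I, H}; I is listed later → I.
H needed F, now all done → H.
Next only D has its prerequisites met → D.
Next only J has its prerequisites met → J.
B needed J, now all done → B.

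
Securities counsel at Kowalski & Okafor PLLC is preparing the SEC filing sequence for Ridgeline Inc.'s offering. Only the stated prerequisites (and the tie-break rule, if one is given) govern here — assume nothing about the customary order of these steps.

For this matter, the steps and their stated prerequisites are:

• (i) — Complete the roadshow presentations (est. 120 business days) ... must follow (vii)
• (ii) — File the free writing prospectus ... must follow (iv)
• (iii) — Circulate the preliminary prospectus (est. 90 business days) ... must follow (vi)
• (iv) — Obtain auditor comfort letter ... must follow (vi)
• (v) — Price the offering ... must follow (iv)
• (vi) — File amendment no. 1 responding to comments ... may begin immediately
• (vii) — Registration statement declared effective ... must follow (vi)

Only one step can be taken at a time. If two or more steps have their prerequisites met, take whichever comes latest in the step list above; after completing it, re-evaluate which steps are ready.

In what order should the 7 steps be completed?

(vi), (vii), (iv), (v), (iii), (ii), (i)

(vi) is the only step with nothing outstanding, so it goes first.
Now (vii), (iv) and (iii) have their prerequisites met. (vii) is listed later, so (vii) next.
(iv), (iii) and (i) are all available; (iv) is listed later → (iv).
(v) and (ii) now also ready, so the ready set is {(v), (iii), (ii), (i)}; (v) is listed later → (v).
Ready: (iii), (ii) and (i). (iii) is listed later → (iii).
Ready: (ii) and (i). (ii) is listed later → (ii).
That leaves (i) as the only ready step → (i).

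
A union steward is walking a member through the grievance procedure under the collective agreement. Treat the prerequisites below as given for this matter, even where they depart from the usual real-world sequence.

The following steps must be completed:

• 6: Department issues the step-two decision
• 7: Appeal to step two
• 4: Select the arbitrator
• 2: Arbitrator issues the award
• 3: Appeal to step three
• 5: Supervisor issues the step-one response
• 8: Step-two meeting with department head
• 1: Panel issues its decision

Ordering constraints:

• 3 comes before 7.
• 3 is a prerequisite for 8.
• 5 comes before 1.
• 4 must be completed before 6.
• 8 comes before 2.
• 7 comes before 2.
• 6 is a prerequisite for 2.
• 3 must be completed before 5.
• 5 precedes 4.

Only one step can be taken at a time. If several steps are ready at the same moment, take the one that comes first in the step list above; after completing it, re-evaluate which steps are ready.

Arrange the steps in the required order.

3 → 7 → 5 → 4 → 6 → 8 → 2 → 1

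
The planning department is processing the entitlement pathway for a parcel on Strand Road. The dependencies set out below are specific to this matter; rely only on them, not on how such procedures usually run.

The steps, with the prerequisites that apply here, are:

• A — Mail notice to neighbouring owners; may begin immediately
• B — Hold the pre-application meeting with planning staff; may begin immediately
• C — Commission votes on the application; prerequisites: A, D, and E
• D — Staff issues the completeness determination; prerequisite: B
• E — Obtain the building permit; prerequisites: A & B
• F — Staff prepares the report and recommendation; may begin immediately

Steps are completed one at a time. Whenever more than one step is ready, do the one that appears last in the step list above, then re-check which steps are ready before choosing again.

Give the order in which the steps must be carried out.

F → B → D → A → E → C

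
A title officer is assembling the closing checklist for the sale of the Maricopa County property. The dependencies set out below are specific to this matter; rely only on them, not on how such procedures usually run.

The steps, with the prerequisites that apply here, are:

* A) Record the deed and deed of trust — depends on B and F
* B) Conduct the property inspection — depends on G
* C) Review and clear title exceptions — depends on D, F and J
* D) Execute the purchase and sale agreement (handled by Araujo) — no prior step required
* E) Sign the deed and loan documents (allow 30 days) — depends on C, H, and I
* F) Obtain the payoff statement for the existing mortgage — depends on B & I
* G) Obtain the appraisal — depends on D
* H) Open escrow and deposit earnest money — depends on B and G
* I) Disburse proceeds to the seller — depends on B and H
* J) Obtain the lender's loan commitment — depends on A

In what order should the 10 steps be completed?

D G B H I F A J C E

Only D has no prerequisites, so it is first.
G needed D, now all done → G.
Next only B has its prerequisites met → B.
H needed B and G, now all done → H.
Next only I has its prerequisites met → I.
F is the only step now ready → F.
That leaves A as the only ready step → A.
J needed A, now all done → J.
C needed D, F and J, now all done → C.
E is the only step now ready → E.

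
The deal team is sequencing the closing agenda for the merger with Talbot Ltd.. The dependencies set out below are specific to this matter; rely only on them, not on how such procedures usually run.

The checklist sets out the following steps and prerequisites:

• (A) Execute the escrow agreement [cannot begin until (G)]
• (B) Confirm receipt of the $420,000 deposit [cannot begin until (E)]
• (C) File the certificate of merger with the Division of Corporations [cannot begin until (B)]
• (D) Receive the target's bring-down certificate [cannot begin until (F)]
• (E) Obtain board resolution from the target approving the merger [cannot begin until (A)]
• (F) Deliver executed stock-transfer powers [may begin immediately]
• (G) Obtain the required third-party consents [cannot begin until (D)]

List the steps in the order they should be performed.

(F) has no prerequisites → (F) first.
(D) is the only step now ready → (D).
(G) is the only step now ready → (G).
(A) needed (G), now all done → (A).
(E) is the only step now ready → (E).
(B) is the only step now ready → (B).
(C) is the only step now ready → (C).

(F) (D) (G) (A) (E) (B) (C)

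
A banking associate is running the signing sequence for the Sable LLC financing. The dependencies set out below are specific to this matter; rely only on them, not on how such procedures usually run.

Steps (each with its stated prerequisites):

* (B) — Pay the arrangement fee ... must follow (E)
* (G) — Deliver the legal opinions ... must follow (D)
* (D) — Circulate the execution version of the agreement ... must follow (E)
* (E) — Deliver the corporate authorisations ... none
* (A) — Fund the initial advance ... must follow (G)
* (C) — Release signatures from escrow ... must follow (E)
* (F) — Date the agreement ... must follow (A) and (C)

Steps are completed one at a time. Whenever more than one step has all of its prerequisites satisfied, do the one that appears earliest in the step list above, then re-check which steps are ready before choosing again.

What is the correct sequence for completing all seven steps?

(E), (B), (D), (G), (A), (C), (F)

(E) has no prerequisites → (E) first.
Ready: (B), (D) and (C). (B) is listed earlier → (B).
(D) and (C) are both available; (D) is listed earlier → (D).
Now (G) and (C) have their prerequisites met. (G) is listed earlier, so (G) next.
(A) now also ready, so the ready set is {(A), (C)}; (A) is listed earlier → (A).
(C) needed (E), now all done → (C).
(F) needed (A) and (C), now all done → (F).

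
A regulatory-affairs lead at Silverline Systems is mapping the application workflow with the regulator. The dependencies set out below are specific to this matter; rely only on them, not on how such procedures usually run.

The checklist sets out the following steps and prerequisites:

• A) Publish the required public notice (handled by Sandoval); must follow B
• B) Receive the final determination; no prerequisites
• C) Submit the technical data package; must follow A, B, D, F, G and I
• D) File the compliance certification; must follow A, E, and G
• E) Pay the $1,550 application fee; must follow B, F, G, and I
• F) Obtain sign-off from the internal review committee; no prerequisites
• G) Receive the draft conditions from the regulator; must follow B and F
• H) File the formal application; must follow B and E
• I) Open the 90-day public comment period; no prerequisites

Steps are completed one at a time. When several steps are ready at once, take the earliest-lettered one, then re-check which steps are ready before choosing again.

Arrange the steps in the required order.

Nothing is required for B, F and I. B has the earlier label → B first.
A, F and I are all available; A has the earlier label → A.
Now F and I have their prerequisites met. F has the earlier label, so F next.
Ready: G and I. G has the earlier label → G.
That leaves I as the only ready step → I.
E is the only step now ready → E.
D and H are both available; D has the earlier label → D.
Now C and H have their prerequisites met. C has the earlier label, so C next.
That leaves H as the only ready step → H.

B A F G I E D C H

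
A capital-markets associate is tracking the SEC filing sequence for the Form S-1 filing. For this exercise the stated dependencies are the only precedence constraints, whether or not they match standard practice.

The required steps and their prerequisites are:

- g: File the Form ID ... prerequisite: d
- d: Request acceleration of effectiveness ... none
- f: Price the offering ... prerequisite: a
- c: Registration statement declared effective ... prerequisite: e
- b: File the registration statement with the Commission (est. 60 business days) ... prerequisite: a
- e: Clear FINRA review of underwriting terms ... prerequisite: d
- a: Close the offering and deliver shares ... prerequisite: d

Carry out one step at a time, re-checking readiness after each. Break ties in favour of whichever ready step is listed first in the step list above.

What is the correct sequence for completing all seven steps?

Only d has no prerequisites, so it is first.
g, e and a are all available; g is listed earlier → g.
Ready: e and a. e is listed earlier → e.
Now c and a have their prerequisites met. c is listed earlier, so c next.
a needed d, now all done → a.
f and b are both available; f is listed earlier → f.
That leaves b as the only ready step → b.

d, g, e, c, a, f, b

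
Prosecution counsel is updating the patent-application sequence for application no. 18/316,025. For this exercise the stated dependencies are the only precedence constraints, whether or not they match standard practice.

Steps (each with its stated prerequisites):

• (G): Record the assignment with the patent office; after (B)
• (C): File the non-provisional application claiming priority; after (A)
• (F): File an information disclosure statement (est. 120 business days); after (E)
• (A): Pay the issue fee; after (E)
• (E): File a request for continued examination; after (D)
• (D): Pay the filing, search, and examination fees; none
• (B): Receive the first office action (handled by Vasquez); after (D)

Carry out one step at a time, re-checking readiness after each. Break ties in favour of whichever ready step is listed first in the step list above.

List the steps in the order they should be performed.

(D) → (E) → (F) → (A) → (C) → (B) → (G)

(D) has no prerequisites → (D) first.
Now (E) and (B) have their prerequisites met. (E) is listed earlier, so (E) next.
(F) and (A) now also ready, so the ready set is {(F), (A), (B)}; (F) is listed earlier → (F).
Ready: (A) and (B). (A) is listed earlier → (A).
(C) now also ready, so the ready set is {(C), (B)}; (C) is listed earlier → (C).
Next only (B) has its prerequisites met → (B).
(G) needed (B), now all done → (G).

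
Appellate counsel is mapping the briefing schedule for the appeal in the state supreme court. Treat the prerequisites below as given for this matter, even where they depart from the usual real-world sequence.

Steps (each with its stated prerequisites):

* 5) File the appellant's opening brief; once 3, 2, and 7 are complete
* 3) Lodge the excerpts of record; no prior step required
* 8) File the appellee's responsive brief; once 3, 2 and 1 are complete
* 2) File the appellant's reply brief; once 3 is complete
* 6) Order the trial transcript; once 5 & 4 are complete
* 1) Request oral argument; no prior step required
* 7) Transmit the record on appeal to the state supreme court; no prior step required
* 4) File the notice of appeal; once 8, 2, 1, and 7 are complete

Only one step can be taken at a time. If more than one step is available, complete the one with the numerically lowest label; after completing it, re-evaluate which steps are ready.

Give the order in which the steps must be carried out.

Nothing is required for 1, 3 and 7. 1 has the earlier label → 1 first.
Now 3 and 7 have their prerequisites met. 3 has the earlier label, so 3 next.
2 now also ready, so the ready set is {2, 7}; 2 has the earlier label → 2.
8 now also ready, so the ready set is {7, 8}; 7 has the earlier label → 7.
5 and 8 are both available; 5 has the earlier label → 5.
8 needed 1, 2 and 3, now all done → 8.
Next only 4 has its prerequisites met → 4.
6 needed 4 and 5, now all done → 6.

1 3 2 7 5 8 4 6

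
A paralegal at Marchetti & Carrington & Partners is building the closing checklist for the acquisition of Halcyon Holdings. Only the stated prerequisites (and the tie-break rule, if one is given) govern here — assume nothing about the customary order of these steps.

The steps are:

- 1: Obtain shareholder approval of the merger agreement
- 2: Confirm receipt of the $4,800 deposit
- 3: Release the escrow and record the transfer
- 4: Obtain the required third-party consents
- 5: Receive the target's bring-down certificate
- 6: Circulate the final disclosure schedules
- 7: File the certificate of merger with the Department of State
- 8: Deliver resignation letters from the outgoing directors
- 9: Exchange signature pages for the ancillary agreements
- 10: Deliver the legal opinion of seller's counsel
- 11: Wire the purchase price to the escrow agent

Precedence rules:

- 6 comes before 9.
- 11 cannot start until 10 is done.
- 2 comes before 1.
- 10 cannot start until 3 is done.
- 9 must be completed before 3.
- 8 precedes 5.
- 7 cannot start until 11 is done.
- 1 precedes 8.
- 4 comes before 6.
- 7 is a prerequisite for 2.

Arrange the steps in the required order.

4 → 6 → 9 → 3 → 10 → 11 → 7 → 2 → 1 → 8 → 5

4 has no prerequisites → 4 first.
6 needed 4, now all done → 6.
9 needed 6, now all done → 9.
3 is the only step now ready → 3.
10 needed 3, now all done → 10.
11 needed 10, now all done → 11.
7 needed 11, now all done → 7.
2 needed 7, now all done → 2.
That leaves 1 as the only ready step → 1.
That leaves 8 as the only ready step → 8.
5 needed 8, now all done → 5.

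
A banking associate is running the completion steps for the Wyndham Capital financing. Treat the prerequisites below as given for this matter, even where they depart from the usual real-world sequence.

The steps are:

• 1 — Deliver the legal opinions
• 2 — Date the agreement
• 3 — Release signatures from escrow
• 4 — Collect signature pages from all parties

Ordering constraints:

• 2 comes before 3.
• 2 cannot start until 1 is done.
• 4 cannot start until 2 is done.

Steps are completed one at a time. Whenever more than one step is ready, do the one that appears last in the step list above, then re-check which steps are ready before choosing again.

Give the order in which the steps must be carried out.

Only 1 has no prerequisites, so it is first.
Next only 2 has its prerequisites met → 2.
4 and 3 are both available; 4 is listed later → 4.
Next only 3 has its prerequisites met → 3.

1 2 4 3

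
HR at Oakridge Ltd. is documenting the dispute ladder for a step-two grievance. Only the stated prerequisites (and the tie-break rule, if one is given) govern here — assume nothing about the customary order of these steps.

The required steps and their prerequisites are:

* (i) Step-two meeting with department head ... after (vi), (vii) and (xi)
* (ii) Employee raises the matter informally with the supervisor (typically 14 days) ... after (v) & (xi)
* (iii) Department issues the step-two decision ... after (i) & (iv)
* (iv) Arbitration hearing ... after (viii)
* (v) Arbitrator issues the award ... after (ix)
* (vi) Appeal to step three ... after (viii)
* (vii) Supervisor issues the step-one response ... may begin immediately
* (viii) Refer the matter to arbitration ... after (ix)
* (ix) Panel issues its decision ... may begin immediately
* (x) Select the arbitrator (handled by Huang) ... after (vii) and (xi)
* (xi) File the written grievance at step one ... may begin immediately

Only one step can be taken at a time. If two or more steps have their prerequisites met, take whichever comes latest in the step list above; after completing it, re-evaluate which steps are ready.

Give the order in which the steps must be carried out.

(xi) → (ix) → (viii) → (vii) → (x) → (vi) → (v) → (iv) → (ii) → (i) → (iii)

(xi), (ix) and (vii) have no prerequisites; (xi) is listed later, so (xi) is first.
Now (ix) and (vii) have their prerequisites met. (ix) is listed later, so (ix) next.
(viii), (vii) and (v) are all available; (viii) is listed later → (viii).
Now (vii), (vi), (v) and (iv) have their prerequisites met. (vii) is listed later, so (vii) next.
(x) now also ready, so the ready set is {(x), (vi), (v), (iv)}; (x) is listed later → (x).
Now (vi), (v) and (iv) have their prerequisites met. (vi) is listed later, so (vi) next.
Now (v), (iv) and (i) have their prerequisites met. (v) is listed later, so (v) next.
(ii) now also ready, so the ready set is {(iv), (ii), (i)}; (iv) is listed later → (iv).
Ready: (ii) and (i). (ii) is listed later → (ii).
(i) needed (xi), (vii) and (vi), now all done → (i).
(iii) needed (iv) and (i), now all done → (iii).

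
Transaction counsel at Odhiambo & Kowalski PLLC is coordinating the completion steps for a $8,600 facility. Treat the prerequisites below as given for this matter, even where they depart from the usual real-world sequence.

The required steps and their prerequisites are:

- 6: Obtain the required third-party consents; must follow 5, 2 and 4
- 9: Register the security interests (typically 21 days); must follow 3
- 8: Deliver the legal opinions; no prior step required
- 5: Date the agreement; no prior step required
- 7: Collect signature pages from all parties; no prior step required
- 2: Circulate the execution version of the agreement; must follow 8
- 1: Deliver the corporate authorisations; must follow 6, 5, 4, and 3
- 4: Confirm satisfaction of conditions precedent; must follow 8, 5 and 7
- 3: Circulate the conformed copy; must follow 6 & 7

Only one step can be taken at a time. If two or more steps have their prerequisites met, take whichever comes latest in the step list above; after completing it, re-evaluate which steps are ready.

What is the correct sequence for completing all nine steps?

7, 5, 8, 4, 2, 6, 3, 1, 9

Nothing is required for 7, 5 and 8. 7 is listed later → 7 first.
5 and 8 are both available; 5 is listed later → 5.
Next only 8 has its prerequisites met → 8.
Ready: 4 and 2. 4 is listed later → 4.
2 needed 8, now all done → 2.
6 is the only step now ready → 6.
That leaves 3 as the only ready step → 3.
Now 1 and 9 have their prerequisites met. 1 is listed later, so 1 next.
That leaves 9 as the only ready step → 9.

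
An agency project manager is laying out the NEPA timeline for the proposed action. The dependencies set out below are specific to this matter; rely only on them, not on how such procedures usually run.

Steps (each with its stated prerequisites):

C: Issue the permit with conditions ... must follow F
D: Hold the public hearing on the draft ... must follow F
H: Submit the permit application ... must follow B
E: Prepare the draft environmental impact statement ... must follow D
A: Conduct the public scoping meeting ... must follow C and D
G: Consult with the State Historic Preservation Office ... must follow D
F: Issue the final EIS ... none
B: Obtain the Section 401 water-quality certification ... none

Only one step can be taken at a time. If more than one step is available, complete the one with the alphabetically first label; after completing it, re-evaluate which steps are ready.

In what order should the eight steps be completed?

B and F have no prerequisites; B has the earlier label, so B is first.
Now F and H have their prerequisites met. F has the earlier label, so F next.
C and D now also ready, so the ready set is {C, D, H}; C has the earlier label → C.
Ready: D and H. D has the earlier label → D.
Now A, E, G and H have their prerequisites met. A has the earlier label, so A next.
Now E, G and H have their prerequisites met. E has the earlier label, so E next.
Now G and H have their prerequisites met. G has the earlier label, so G next.
H needed B, now all done → H.

B F C D A E G H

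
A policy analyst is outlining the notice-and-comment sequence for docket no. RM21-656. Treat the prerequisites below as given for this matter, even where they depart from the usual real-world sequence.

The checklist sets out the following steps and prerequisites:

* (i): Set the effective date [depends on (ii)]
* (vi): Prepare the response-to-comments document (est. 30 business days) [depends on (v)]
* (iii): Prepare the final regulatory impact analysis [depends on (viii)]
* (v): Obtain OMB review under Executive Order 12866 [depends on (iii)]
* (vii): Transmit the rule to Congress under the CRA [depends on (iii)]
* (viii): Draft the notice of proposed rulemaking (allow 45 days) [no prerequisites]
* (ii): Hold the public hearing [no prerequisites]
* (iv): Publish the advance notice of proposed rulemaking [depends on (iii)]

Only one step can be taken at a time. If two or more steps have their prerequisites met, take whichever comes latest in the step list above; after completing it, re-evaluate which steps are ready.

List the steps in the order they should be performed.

Nothing is required for (ii) and (viii). (ii) is listed later → (ii) first.
(i) now also ready, so the ready set is {(viii), (i)}; (viii) is listed later → (viii).
(iii) and (i) are both available; (iii) is listed later → (iii).
(iv), (vii) and (v) now also ready, so the ready set is {(iv), (vii), (v), (i)}; (iv) is listed later → (iv).
Now (vii), (v) and (i) have their prerequisites met. (vii) is listed later, so (vii) next.
Ready: (v) and (i). (v) is listed later → (v).
(vi) and (i) are both available; (vi) is listed later → (vi).
(i) needed (ii), now all done → (i).

(ii) → (viii) → (iii) → (iv) → (vii) → (v) → (vi) → (i)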